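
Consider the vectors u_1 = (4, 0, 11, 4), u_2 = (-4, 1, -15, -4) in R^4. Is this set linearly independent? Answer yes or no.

Form the matrix with these vectors as rows and row reduce.
R2 ← R2 + R1: [0, 1, -4, 0]
2 nonzero rows, so the 2 vectors span a space of dimension 2.
Since 2 = 2, the vectors are linearly independent.

yes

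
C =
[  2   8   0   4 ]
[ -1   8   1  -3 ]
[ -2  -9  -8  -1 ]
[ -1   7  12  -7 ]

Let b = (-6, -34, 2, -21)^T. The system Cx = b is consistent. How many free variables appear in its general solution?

1

Row reduce the augmented matrix [C | b].
R2 ← R2 + (1/2)·R1: [0, 12, 1, -1, -37]
R3 ← R3 + R1: [0, -1, -8, 3, -4]
R4 ← R4 + (1/2)·R1: [0, 11, 12, -5, -24]
R3 ← R3 + (1/12)·R2: [0, 0, -95/12, 35/12, -85/12]
R4 ← R4 − (11/12)·R2: [0, 0, 133/12, -49/12, 119/12]
R4 ← R4 + (7/5)·R3: [0, 0, 0, 0, 0]
The echelon form has 3 nonzero rows, and every pivot lies in the first 4 columns, so rank(C) = rank([C|b]) = 3.
The system is consistent.
Free variables = (unknowns) − (rank) = 4 − 3 = 1.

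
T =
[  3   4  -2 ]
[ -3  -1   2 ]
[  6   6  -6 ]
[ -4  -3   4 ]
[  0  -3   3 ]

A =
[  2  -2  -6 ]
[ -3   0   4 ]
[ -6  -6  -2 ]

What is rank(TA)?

First compute TA:
[[  6,   6,   2],
 [-15,  -6,  10],
 [ 30,  24,   0],
 [-23, -16,   4],
 [ -9, -18, -18]]
Now row reduce the product.
R2 ← R2 + (5/2)·R1: [0, 9, 15]
R3 ← R3 − (5)·R1: [0, -6, -10]
R4 ← R4 + (23/6)·R1: [0, 7, 35/3]
R5 ← R5 + (3/2)·R1: [0, -9, -15]
R3 ← R3 + (2/3)·R2: [0, 0, 0]
R4 ← R4 − (7/9)·R2: [0, 0, 0]
R5 ← R5 + R2: [0, 0, 0]
2 nonzero rows, so rank(TA) = 2.

2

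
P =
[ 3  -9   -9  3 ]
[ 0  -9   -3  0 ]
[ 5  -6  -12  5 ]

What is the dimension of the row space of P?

2

Row reduce to echelon form.
R3 ← R3 − (5/3)·R1: [0, 9, 3, 0]
R3 ← R3 + R2: [0, 0, 0, 0]
Echelon form has 2 nonzero rows, so rank(P) = 2.
The row space has dimension equal to the rank: 2.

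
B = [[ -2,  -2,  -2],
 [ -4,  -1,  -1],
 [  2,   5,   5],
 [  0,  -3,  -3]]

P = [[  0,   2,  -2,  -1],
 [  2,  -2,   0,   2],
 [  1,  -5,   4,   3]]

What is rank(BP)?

2

First compute BP:
[[ -6,  10,  -4,  -8],
 [ -3,  -1,   4,  -1],
 [ 15, -31,  16,  23],
 [ -9,  21, -12, -15]]
Now row reduce the product.
R2 ← R2 − (1/2)·R1: [0, -6, 6, 3]
R3 ← R3 + (5/2)·R1: [0, -6, 6, 3]
R4 ← R4 − (3/2)·R1: [0, 6, -6, -3]
R3 ← R3 − R2: [0, 0, 0, 0]
R4 ← R4 + R2: [0, 0, 0, 0]
2 nonzero rows, so rank(BP) = 2.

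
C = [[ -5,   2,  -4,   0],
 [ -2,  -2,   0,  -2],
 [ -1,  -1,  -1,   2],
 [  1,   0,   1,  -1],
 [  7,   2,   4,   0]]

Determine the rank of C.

3

Row reduce to echelon form.
R2 ← R2 − (2/5)·R1: [0, -14/5, 8/5, -2]
R3 ← R3 − (1/5)·R1: [0, -7/5, -1/5, 2]
R4 ← R4 + (1/5)·R1: [0, 2/5, 1/5, -1]
R5 ← R5 + (7/5)·R1: [0, 24/5, -8/5, 0]
R3 ← R3 − (1/2)·R2: [0, 0, -1, 3]
R4 ← R4 + (1/7)·R2: [0, 0, 3/7, -9/7]
R5 ← R5 + (12/7)·R2: [0, 0, 8/7, -24/7]
R4 ← R4 + (3/7)·R3: [0, 0, 0, 0]
R5 ← R5 + (8/7)·R3: [0, 0, 0, 0]
Echelon form has 3 nonzero rows, so rank(C) = 3.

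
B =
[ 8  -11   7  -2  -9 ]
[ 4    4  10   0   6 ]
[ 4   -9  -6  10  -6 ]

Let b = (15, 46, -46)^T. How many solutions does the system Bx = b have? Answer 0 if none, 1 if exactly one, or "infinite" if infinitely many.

infinite

Row reduce the augmented matrix [B | b].
R2 ← R2 − (1/2)·R1: [0, 19/2, 13/2, 1, 21/2, 77/2]
R3 ← R3 − (1/2)·R1: [0, -7/2, -19/2, 11, -3/2, -107/2]
R3 ← R3 + (7/19)·R2: [0, 0, -135/19, 216/19, 45/19, -747/19]
The echelon form has 3 nonzero rows, and every pivot lies in the first 5 columns, so rank(B) = rank([B|b]) = 3.
The system is consistent.
rank = 3 < 5 unknowns, so there are infinitely many solutions.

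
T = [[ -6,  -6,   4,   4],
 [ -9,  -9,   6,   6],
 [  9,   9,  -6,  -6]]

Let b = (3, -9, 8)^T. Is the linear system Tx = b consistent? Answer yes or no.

no

Row reduce the augmented matrix [T | b].
R2 ← R2 − (3/2)·R1: [0, 0, 0, 0, -27/2]
R3 ← R3 + (3/2)·R1: [0, 0, 0, 0, 25/2]
R3 ← R3 + (25/27)·R2: [0, 0, 0, 0, 0]
The echelon form has 2 nonzero rows; the last pivot sits in the augmented column, so rank(T) = 1 but rank([T|b]) = 2.
Since the ranks differ, the system is inconsistent.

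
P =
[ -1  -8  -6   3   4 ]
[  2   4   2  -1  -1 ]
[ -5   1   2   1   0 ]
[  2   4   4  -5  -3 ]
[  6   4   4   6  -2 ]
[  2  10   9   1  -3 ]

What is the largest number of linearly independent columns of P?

Row reduce to echelon form.
R2 ← R2 + (2)·R1: [0, -12, -10, 5, 7]
R3 ← R3 − (5)·R1: [0, 41, 32, -14, -20]
R4 ← R4 + (2)·R1: [0, -12, -8, 1, 5]
R5 ← R5 + (6)·R1: [0, -44, -32, 24, 22]
R6 ← R6 + (2)·R1: [0, -6, -3, 7, 5]
R3 ← R3 + (41/12)·R2: [0, 0, -13/6, 37/12, 47/12]
R4 ← R4 − R2: [0, 0, 2, -4, -2]
R5 ← R5 − (11/3)·R2: [0, 0, 14/3, 17/3, -11/3]
R6 ← R6 − (1/2)·R2: [0, 0, 2, 9/2, 3/2]
R4 ← R4 + (12/13)·R3: [0, 0, 0, -15/13, 21/13]
R5 ← R5 + (28/13)·R3: [0, 0, 0, 160/13, 62/13]
R6 ← R6 + (12/13)·R3: [0, 0, 0, 191/26, 133/26]
R5 ← R5 + (32/3)·R4: [0, 0, 0, 0, 22]
R6 ← R6 + (191/30)·R4: [0, 0, 0, 0, 77/5]
R6 ← R6 − (7/10)·R5: [0, 0, 0, 0, 0]
Echelon form has 5 nonzero rows, so rank(P) = 5.
The rank gives the maximum number of linearly independent columns: 5.

5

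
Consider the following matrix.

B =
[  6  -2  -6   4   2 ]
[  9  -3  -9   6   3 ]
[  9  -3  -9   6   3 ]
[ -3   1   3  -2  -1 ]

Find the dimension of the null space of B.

Row reduce to echelon form.
R2 ← R2 − (3/2)·R1: [0, 0, 0, 0, 0]
R3 ← R3 − (3/2)·R1: [0, 0, 0, 0, 0]
R4 ← R4 + (1/2)·R1: [0, 0, 0, 0, 0]
1 nonzero row, so rank(B) = 1.
B has 5 columns; by rank–nullity, nullity = 5 − 1 = 4.

4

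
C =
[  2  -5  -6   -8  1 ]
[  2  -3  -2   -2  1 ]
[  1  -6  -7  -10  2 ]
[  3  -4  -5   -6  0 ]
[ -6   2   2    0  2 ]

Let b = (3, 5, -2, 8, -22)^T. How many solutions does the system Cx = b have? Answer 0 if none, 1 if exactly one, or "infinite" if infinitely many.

Row reduce the augmented matrix [C | b].
R2 ← R2 − R1: [0, 2, 4, 6, 0, 2]
R3 ← R3 − (1/2)·R1: [0, -7/2, -4, -6, 3/2, -7/2]
R4 ← R4 − (3/2)·R1: [0, 7/2, 4, 6, -3/2, 7/2]
R5 ← R5 + (3)·R1: [0, -13, -16, -24, 5, -13]
R3 ← R3 + (7/4)·R2: [0, 0, 3, 9/2, 3/2, 0]
R4 ← R4 − (7/4)·R2: [0, 0, -3, -9/2, -3/2, 0]
R5 ← R5 + (13/2)·R2: [0, 0, 10, 15, 5, 0]
R4 ← R4 + R3: [0, 0, 0, 0, 0, 0]
R5 ← R5 − (10/3)·R3: [0, 0, 0, 0, 0, 0]
The echelon form has 3 nonzero rows, and every pivot lies in the first 5 columns, so rank(C) = rank([C|b]) = 3.
The system is consistent.
rank = 3 < 5 unknowns, so there are infinitely many solutions.

infinite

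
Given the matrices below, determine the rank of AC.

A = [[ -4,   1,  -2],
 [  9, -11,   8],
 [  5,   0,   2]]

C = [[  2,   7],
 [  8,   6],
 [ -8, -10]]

2

First compute AC:
[[ 16,  -2],
 [-134, -83],
 [ -6,  15]]
Now row reduce the product.
R2 ← R2 + (67/8)·R1: [0, -399/4]
R3 ← R3 + (3/8)·R1: [0, 57/4]
R3 ← R3 + (1/7)·R2: [0, 0]
2 nonzero rows, so rank(AC) = 2.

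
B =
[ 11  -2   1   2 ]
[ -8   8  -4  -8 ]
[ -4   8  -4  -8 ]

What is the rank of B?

Row reduce to echelon form.
R2 ← R2 + (8/11)·R1: [0, 72/11, -36/11, -72/11]
R3 ← R3 + (4/11)·R1: [0, 80/11, -40/11, -80/11]
R3 ← R3 − (10/9)·R2: [0, 0, 0, 0]
Echelon form has 2 nonzero rows, so rank(B) = 2.

2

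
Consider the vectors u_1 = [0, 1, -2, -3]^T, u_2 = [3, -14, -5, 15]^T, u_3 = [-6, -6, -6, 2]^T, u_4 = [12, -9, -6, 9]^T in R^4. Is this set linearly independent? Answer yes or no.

Form the matrix with these vectors as rows and row reduce.
Swap R1 ↔ R2
R3 ← R3 + (2)·R1: [0, -34, -16, 32]
R4 ← R4 − (4)·R1: [0, 47, 14, -51]
R3 ← R3 + (34)·R2: [0, 0, -84, -70]
R4 ← R4 − (47)·R2: [0, 0, 108, 90]
R4 ← R4 + (9/7)·R3: [0, 0, 0, 0]
3 nonzero rows, so the 4 vectors span a space of dimension 3.
Since 3 < 4, the vectors are linearly dependent.

no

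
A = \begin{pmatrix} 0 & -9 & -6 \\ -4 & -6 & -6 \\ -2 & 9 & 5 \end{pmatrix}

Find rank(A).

2

Row reduce to echelon form.
Swap R1 ↔ R2
R3 ← R3 − (1/2)·R1: [0, 12, 8]
R3 ← R3 + (4/3)·R2: [0, 0, 0]
Echelon form has 2 nonzero rows, so rank(A) = 2.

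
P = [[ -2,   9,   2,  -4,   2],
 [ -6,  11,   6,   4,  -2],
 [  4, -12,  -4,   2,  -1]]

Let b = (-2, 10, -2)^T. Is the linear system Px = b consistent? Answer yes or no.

Row reduce the augmented matrix [P | b].
R2 ← R2 − (3)·R1: [0, -16, 0, 16, -8, 16]
R3 ← R3 + (2)·R1: [0, 6, 0, -6, 3, -6]
R3 ← R3 + (3/8)·R2: [0, 0, 0, 0, 0, 0]
The echelon form has 2 nonzero rows, and every pivot lies in the first 5 columns, so rank(P) = rank([P|b]) = 2.
The system is consistent.

yes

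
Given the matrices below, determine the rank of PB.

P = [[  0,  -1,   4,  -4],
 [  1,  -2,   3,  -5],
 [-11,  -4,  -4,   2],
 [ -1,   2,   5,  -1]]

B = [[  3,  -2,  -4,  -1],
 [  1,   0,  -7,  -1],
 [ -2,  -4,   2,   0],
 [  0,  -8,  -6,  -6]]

First compute PB:
[[ -9,  16,  39,  25],
 [ -5,  26,  46,  31],
 [-29,  22,  52,   3],
 [-11, -10,   6,   5]]
Now row reduce the product.
R2 ← R2 − (5/9)·R1: [0, 154/9, 73/3, 154/9]
R3 ← R3 − (29/9)·R1: [0, -266/9, -221/3, -698/9]
R4 ← R4 − (11/9)·R1: [0, -266/9, -125/3, -230/9]
R3 ← R3 + (19/11)·R2: [0, 0, -348/11, -48]
R4 ← R4 + (19/11)·R2: [0, 0, 4/11, 4]
R4 ← R4 + (1/87)·R3: [0, 0, 0, 100/29]
4 nonzero rows, so rank(PB) = 4.

4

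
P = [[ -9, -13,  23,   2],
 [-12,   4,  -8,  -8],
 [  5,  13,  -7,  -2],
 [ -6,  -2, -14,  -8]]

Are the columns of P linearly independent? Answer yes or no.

yes

Row reduce P to echelon form.
R2 ← R2 − (4/3)·R1: [0, 64/3, -116/3, -32/3]
R3 ← R3 + (5/9)·R1: [0, 52/9, 52/9, -8/9]
R4 ← R4 − (2/3)·R1: [0, 20/3, -88/3, -28/3]
R3 ← R3 − (13/48)·R2: [0, 0, 65/4, 2]
R4 ← R4 − (5/16)·R2: [0, 0, -69/4, -6]
R4 ← R4 + (69/65)·R3: [0, 0, 0, -252/65]
4 pivots among 4 columns.
Every column is a pivot column, so the columns are linearly independent.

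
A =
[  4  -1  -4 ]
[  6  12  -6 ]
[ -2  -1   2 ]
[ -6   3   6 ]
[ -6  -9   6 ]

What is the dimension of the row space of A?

Row reduce to echelon form.
R2 ← R2 − (3/2)·R1: [0, 27/2, 0]
R3 ← R3 + (1/2)·R1: [0, -3/2, 0]
R4 ← R4 + (3/2)·R1: [0, 3/2, 0]
R5 ← R5 + (3/2)·R1: [0, -21/2, 0]
R3 ← R3 + (1/9)·R2: [0, 0, 0]
R4 ← R4 − (1/9)·R2: [0, 0, 0]
R5 ← R5 + (7/9)·R2: [0, 0, 0]
Echelon form has 2 nonzero rows, so rank(A) = 2.
The row space has dimension equal to the rank: 2.

2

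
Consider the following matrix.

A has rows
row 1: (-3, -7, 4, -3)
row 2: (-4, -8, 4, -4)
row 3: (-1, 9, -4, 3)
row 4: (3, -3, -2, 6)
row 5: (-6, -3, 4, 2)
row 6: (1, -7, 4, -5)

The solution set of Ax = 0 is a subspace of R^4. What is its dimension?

0

Row reduce to echelon form.
R2 ← R2 − (4/3)·R1: [0, 4/3, -4/3, 0]
R3 ← R3 − (1/3)·R1: [0, 34/3, -16/3, 4]
R4 ← R4 + R1: [0, -10, 2, 3]
R5 ← R5 − (2)·R1: [0, 11, -4, 8]
R6 ← R6 + (1/3)·R1: [0, -28/3, 16/3, -6]
R3 ← R3 − (17/2)·R2: [0, 0, 6, 4]
R4 ← R4 + (15/2)·R2: [0, 0, -8, 3]
R5 ← R5 − (33/4)·R2: [0, 0, 7, 8]
R6 ← R6 + (7)·R2: [0, 0, -4, -6]
R4 ← R4 + (4/3)·R3: [0, 0, 0, 25/3]
R5 ← R5 − (7/6)·R3: [0, 0, 0, 10/3]
R6 ← R6 + (2/3)·R3: [0, 0, 0, -10/3]
R5 ← R5 − (2/5)·R4: [0, 0, 0, 0]
R6 ← R6 + (2/5)·R4: [0, 0, 0, 0]
4 nonzero rows, so rank(A) = 4.
A has 4 columns; by rank–nullity, nullity = 4 − 4 = 0.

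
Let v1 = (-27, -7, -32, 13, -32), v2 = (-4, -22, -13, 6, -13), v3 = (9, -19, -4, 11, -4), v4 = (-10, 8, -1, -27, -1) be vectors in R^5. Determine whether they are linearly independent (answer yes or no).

Form the matrix with these vectors as rows and row reduce.
R2 ← R2 − (4/27)·R1: [0, -566/27, -223/27, 110/27, -223/27]
R3 ← R3 + (1/3)·R1: [0, -64/3, -44/3, 46/3, -44/3]
R4 ← R4 − (10/27)·R1: [0, 286/27, 293/27, -859/27, 293/27]
R3 ← R3 − (288/283)·R2: [0, 0, -1772/283, 3166/283, -1772/283]
R4 ← R4 + (143/283)·R2: [0, 0, 1890/283, -8421/283, 1890/283]
R4 ← R4 + (945/886)·R3: [0, 0, 0, -7896/443, 0]
4 nonzero rows, so the 4 vectors span a space of dimension 4.
Since 4 = 4, the vectors are linearly independent.

yes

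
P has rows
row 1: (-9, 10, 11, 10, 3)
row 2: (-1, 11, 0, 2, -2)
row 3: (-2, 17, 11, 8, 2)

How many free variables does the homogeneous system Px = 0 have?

Row reduce to echelon form.
R2 ← R2 − (1/9)·R1: [0, 89/9, -11/9, 8/9, -7/3]
R3 ← R3 − (2/9)·R1: [0, 133/9, 77/9, 52/9, 4/3]
R3 ← R3 − (133/89)·R2: [0, 0, 924/89, 396/89, 429/89]
3 nonzero rows, so rank(P) = 3.
P has 5 columns; by rank–nullity, nullity = 5 − 3 = 2.

2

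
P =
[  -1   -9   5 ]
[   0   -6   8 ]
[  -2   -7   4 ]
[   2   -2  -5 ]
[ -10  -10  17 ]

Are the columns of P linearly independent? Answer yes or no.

yes

Row reduce P to echelon form.
R3 ← R3 − (2)·R1: [0, 11, -6]
R4 ← R4 + (2)·R1: [0, -20, 5]
R5 ← R5 − (10)·R1: [0, 80, -33]
R3 ← R3 + (11/6)·R2: [0, 0, 26/3]
R4 ← R4 − (10/3)·R2: [0, 0, -65/3]
R5 ← R5 + (40/3)·R2: [0, 0, 221/3]
R4 ← R4 + (5/2)·R3: [0, 0, 0]
R5 ← R5 − (17/2)·R3: [0, 0, 0]
3 pivots among 3 columns.
Every column is a pivot column, so the columns are linearly independent.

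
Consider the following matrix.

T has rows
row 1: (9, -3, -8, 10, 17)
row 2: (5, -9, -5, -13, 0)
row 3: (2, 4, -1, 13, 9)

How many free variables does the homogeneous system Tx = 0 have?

2

Row reduce to echelon form.
R2 ← R2 − (5/9)·R1: [0, -22/3, -5/9, -167/9, -85/9]
R3 ← R3 − (2/9)·R1: [0, 14/3, 7/9, 97/9, 47/9]
R3 ← R3 + (7/11)·R2: [0, 0, 14/33, -34/33, -26/33]
3 nonzero rows, so rank(T) = 3.
T has 5 columns; by rank–nullity, nullity = 5 − 3 = 2.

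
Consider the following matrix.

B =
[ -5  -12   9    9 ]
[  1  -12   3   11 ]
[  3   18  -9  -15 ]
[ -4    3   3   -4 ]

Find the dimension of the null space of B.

2

Row reduce to echelon form.
R2 ← R2 + (1/5)·R1: [0, -72/5, 24/5, 64/5]
R3 ← R3 + (3/5)·R1: [0, 54/5, -18/5, -48/5]
R4 ← R4 − (4/5)·R1: [0, 63/5, -21/5, -56/5]
R3 ← R3 + (3/4)·R2: [0, 0, 0, 0]
R4 ← R4 + (7/8)·R2: [0, 0, 0, 0]
2 nonzero rows, so rank(B) = 2.
B has 4 columns; by rank–nullity, nullity = 4 − 2 = 2.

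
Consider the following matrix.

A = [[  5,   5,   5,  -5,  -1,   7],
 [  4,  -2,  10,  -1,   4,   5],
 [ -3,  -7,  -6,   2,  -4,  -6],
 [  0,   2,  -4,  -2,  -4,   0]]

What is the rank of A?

Row reduce to echelon form.
R2 ← R2 − (4/5)·R1: [0, -6, 6, 3, 24/5, -3/5]
R3 ← R3 + (3/5)·R1: [0, -4, -3, -1, -23/5, -9/5]
R3 ← R3 − (2/3)·R2: [0, 0, -7, -3, -39/5, -7/5]
R4 ← R4 + (1/3)·R2: [0, 0, -2, -1, -12/5, -1/5]
R4 ← R4 − (2/7)·R3: [0, 0, 0, -1/7, -6/35, 1/5]
Echelon form has 4 nonzero rows, so rank(A) = 4.

4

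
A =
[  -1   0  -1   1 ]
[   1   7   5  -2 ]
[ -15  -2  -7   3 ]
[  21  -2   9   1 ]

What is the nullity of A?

Row reduce to echelon form.
R2 ← R2 + R1: [0, 7, 4, -1]
R3 ← R3 − (15)·R1: [0, -2, 8, -12]
R4 ← R4 + (21)·R1: [0, -2, -12, 22]
R3 ← R3 + (2/7)·R2: [0, 0, 64/7, -86/7]
R4 ← R4 + (2/7)·R2: [0, 0, -76/7, 152/7]
R4 ← R4 + (19/16)·R3: [0, 0, 0, 57/8]
4 nonzero rows, so rank(A) = 4.
A has 4 columns; by rank–nullity, nullity = 4 − 4 = 0.

0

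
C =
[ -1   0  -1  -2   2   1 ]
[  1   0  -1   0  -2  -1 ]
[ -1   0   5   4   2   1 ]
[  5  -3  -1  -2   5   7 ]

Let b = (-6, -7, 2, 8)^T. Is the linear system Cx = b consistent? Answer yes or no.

Row reduce the augmented matrix [C | b].
R2 ← R2 + R1: [0, 0, -2, -2, 0, 0, -13]
R3 ← R3 − R1: [0, 0, 6, 6, 0, 0, 8]
R4 ← R4 + (5)·R1: [0, -3, -6, -12, 15, 12, -22]
Swap R2 ↔ R4
R4 ← R4 + (1/3)·R3: [0, 0, 0, 0, 0, 0, -31/3]
The echelon form has 4 nonzero rows; the last pivot sits in the augmented column, so rank(C) = 3 but rank([C|b]) = 4.
Since the ranks differ, the system is inconsistent.

no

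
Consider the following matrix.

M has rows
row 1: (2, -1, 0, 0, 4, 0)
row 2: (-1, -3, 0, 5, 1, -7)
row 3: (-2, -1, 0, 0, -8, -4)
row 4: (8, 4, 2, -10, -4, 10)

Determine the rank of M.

Row reduce to echelon form.
R2 ← R2 + (1/2)·R1: [0, -7/2, 0, 5, 3, -7]
R3 ← R3 + R1: [0, -2, 0, 0, -4, -4]
R4 ← R4 − (4)·R1: [0, 8, 2, -10, -20, 10]
R3 ← R3 − (4/7)·R2: [0, 0, 0, -20/7, -40/7, 0]
R4 ← R4 + (16/7)·R2: [0, 0, 2, 10/7, -92/7, -6]
Swap R3 ↔ R4
Echelon form has 4 nonzero rows, so rank(M) = 4.

4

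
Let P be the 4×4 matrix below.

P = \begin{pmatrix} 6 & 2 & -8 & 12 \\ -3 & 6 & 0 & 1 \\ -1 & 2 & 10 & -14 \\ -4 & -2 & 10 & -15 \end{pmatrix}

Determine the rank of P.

Row reduce to echelon form.
R2 ← R2 + (1/2)·R1: [0, 7, -4, 7]
R3 ← R3 + (1/6)·R1: [0, 7/3, 26/3, -12]
R4 ← R4 + (2/3)·R1: [0, -2/3, 14/3, -7]
R3 ← R3 − (1/3)·R2: [0, 0, 10, -43/3]
R4 ← R4 + (2/21)·R2: [0, 0, 30/7, -19/3]
R4 ← R4 − (3/7)·R3: [0, 0, 0, -4/21]
Echelon form has 4 nonzero rows, so rank(P) = 4.

4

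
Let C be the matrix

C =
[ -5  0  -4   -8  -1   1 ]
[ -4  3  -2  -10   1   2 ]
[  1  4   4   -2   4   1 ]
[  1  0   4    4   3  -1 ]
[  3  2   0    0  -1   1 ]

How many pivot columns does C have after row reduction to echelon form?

3

Row reduce to echelon form.
R2 ← R2 − (4/5)·R1: [0, 3, 6/5, -18/5, 9/5, 6/5]
R3 ← R3 + (1/5)·R1: [0, 4, 16/5, -18/5, 19/5, 6/5]
R4 ← R4 + (1/5)·R1: [0, 0, 16/5, 12/5, 14/5, -4/5]
R5 ← R5 + (3/5)·R1: [0, 2, -12/5, -24/5, -8/5, 8/5]
R3 ← R3 − (4/3)·R2: [0, 0, 8/5, 6/5, 7/5, -2/5]
R5 ← R5 − (2/3)·R2: [0, 0, -16/5, -12/5, -14/5, 4/5]
R4 ← R4 − (2)·R3: [0, 0, 0, 0, 0, 0]
R5 ← R5 + (2)·R3: [0, 0, 0, 0, 0, 0]
Echelon form has 3 nonzero rows, so rank(C) = 3.
Each nonzero row contributes one pivot column: 3 pivot columns.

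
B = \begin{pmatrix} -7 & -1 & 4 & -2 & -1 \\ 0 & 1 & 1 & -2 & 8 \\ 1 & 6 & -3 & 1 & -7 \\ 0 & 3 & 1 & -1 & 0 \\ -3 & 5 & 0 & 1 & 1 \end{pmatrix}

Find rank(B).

Row reduce to echelon form.
R3 ← R3 + (1/7)·R1: [0, 41/7, -17/7, 5/7, -50/7]
R5 ← R5 − (3/7)·R1: [0, 38/7, -12/7, 13/7, 10/7]
R3 ← R3 − (41/7)·R2: [0, 0, -58/7, 87/7, -54]
R4 ← R4 − (3)·R2: [0, 0, -2, 5, -24]
R5 ← R5 − (38/7)·R2: [0, 0, -50/7, 89/7, -42]
R4 ← R4 − (7/29)·R3: [0, 0, 0, 2, -318/29]
R5 ← R5 − (25/29)·R3: [0, 0, 0, 2, 132/29]
R5 ← R5 − R4: [0, 0, 0, 0, 450/29]
Echelon form has 5 nonzero rows, so rank(B) = 5.

5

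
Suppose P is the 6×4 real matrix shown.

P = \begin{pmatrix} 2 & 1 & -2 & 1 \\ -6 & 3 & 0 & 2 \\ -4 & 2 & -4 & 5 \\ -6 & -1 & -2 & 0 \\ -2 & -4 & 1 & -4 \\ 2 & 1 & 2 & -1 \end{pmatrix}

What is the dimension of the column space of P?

Row reduce to echelon form.
R2 ← R2 + (3)·R1: [0, 6, -6, 5]
R3 ← R3 + (2)·R1: [0, 4, -8, 7]
R4 ← R4 + (3)·R1: [0, 2, -8, 3]
R5 ← R5 + R1: [0, -3, -1, -3]
R6 ← R6 − R1: [0, 0, 4, -2]
R3 ← R3 − (2/3)·R2: [0, 0, -4, 11/3]
R4 ← R4 − (1/3)·R2: [0, 0, -6, 4/3]
R5 ← R5 + (1/2)·R2: [0, 0, -4, -1/2]
R4 ← R4 − (3/2)·R3: [0, 0, 0, -25/6]
R5 ← R5 − R3: [0, 0, 0, -25/6]
R6 ← R6 + R3: [0, 0, 0, 5/3]
R5 ← R5 − R4: [0, 0, 0, 0]
R6 ← R6 + (2/5)·R4: [0, 0, 0, 0]
Echelon form has 4 nonzero rows, so rank(P) = 4.
The column space has dimension equal to the rank: 4.

4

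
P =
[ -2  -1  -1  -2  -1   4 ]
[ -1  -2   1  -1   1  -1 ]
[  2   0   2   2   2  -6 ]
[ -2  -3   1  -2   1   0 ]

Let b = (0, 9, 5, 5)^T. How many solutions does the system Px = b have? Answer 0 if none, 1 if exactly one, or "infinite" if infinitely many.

Row reduce the augmented matrix [P | b].
R2 ← R2 − (1/2)·R1: [0, -3/2, 3/2, 0, 3/2, -3, 9]
R3 ← R3 + R1: [0, -1, 1, 0, 1, -2, 5]
R4 ← R4 − R1: [0, -2, 2, 0, 2, -4, 5]
R3 ← R3 − (2/3)·R2: [0, 0, 0, 0, 0, 0, -1]
R4 ← R4 − (4/3)·R2: [0, 0, 0, 0, 0, 0, -7]
R4 ← R4 − (7)·R3: [0, 0, 0, 0, 0, 0, 0]
The echelon form has 3 nonzero rows; the last pivot sits in the augmented column, so rank(P) = 2 but rank([P|b]) = 3.
Since the ranks differ, the system is inconsistent.
It has no solutions.

0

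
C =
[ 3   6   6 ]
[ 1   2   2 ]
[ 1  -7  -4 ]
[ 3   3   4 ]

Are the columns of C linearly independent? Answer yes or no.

Row reduce C to echelon form.
R2 ← R2 − (1/3)·R1: [0, 0, 0]
R3 ← R3 − (1/3)·R1: [0, -9, -6]
R4 ← R4 − R1: [0, -3, -2]
Swap R2 ↔ R3
R4 ← R4 − (1/3)·R2: [0, 0, 0]
2 pivots among 3 columns.
Only 2 < 3 pivot columns, so the columns are linearly dependent.

no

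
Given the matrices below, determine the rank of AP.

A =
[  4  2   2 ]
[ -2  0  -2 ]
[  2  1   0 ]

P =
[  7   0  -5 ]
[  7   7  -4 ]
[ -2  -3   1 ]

2

First compute AP:
[[ 38,   8, -26],
 [-10,   6,   8],
 [ 21,   7, -14]]
Now row reduce the product.
R2 ← R2 + (5/19)·R1: [0, 154/19, 22/19]
R3 ← R3 − (21/38)·R1: [0, 49/19, 7/19]
R3 ← R3 − (7/22)·R2: [0, 0, 0]
2 nonzero rows, so rank(AP) = 2.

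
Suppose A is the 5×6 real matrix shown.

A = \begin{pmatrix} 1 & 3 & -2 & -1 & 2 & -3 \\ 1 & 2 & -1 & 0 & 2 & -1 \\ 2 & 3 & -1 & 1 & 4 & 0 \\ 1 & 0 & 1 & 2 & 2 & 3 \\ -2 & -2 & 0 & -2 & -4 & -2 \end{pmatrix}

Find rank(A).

2

Row reduce to echelon form.
R2 ← R2 − R1: [0, -1, 1, 1, 0, 2]
R3 ← R3 − (2)·R1: [0, -3, 3, 3, 0, 6]
R4 ← R4 − R1: [0, -3, 3, 3, 0, 6]
R5 ← R5 + (2)·R1: [0, 4, -4, -4, 0, -8]
R3 ← R3 − (3)·R2: [0, 0, 0, 0, 0, 0]
R4 ← R4 − (3)·R2: [0, 0, 0, 0, 0, 0]
R5 ← R5 + (4)·R2: [0, 0, 0, 0, 0, 0]
Echelon form has 2 nonzero rows, so rank(A) = 2.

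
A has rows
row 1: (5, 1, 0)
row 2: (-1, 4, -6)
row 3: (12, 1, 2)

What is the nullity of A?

1

Row reduce to echelon form.
R2 ← R2 + (1/5)·R1: [0, 21/5, -6]
R3 ← R3 − (12/5)·R1: [0, -7/5, 2]
R3 ← R3 + (1/3)·R2: [0, 0, 0]
2 nonzero rows, so rank(A) = 2.
A has 3 columns; by rank–nullity, nullity = 3 − 2 = 1.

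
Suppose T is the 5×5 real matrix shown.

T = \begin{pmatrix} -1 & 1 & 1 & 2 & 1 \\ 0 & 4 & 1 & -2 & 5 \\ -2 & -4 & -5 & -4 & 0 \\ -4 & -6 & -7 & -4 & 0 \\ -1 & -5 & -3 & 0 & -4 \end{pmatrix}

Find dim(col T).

Row reduce to echelon form.
R3 ← R3 − (2)·R1: [0, -6, -7, -8, -2]
R4 ← R4 − (4)·R1: [0, -10, -11, -12, -4]
R5 ← R5 − R1: [0, -6, -4, -2, -5]
R3 ← R3 + (3/2)·R2: [0, 0, -11/2, -11, 11/2]
R4 ← R4 + (5/2)·R2: [0, 0, -17/2, -17, 17/2]
R5 ← R5 + (3/2)·R2: [0, 0, -5/2, -5, 5/2]
R4 ← R4 − (17/11)·R3: [0, 0, 0, 0, 0]
R5 ← R5 − (5/11)·R3: [0, 0, 0, 0, 0]
Echelon form has 3 nonzero rows, so rank(T) = 3.
The column space has dimension equal to the rank: 3.

3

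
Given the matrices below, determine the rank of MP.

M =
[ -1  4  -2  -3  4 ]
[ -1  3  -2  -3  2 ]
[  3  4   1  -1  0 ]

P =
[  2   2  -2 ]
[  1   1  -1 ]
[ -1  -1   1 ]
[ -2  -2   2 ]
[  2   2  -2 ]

First compute MP:
[[ 18,  18, -18],
 [ 13,  13, -13],
 [ 11,  11, -11]]
Now row reduce the product.
R2 ← R2 − (13/18)·R1: [0, 0, 0]
R3 ← R3 − (11/18)·R1: [0, 0, 0]
1 nonzero row, so rank(MP) = 1.

1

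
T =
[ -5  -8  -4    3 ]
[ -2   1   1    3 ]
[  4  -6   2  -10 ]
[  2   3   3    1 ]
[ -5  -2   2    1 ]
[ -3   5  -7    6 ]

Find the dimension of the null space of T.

0

Row reduce to echelon form.
R2 ← R2 − (2/5)·R1: [0, 21/5, 13/5, 9/5]
R3 ← R3 + (4/5)·R1: [0, -62/5, -6/5, -38/5]
R4 ← R4 + (2/5)·R1: [0, -1/5, 7/5, 11/5]
R5 ← R5 − R1: [0, 6, 6, -2]
R6 ← R6 − (3/5)·R1: [0, 49/5, -23/5, 21/5]
R3 ← R3 + (62/21)·R2: [0, 0, 136/21, -16/7]
R4 ← R4 + (1/21)·R2: [0, 0, 32/21, 16/7]
R5 ← R5 − (10/7)·R2: [0, 0, 16/7, -32/7]
R6 ← R6 − (7/3)·R2: [0, 0, -32/3, 0]
R4 ← R4 − (4/17)·R3: [0, 0, 0, 48/17]
R5 ← R5 − (6/17)·R3: [0, 0, 0, -64/17]
R6 ← R6 + (28/17)·R3: [0, 0, 0, -64/17]
R5 ← R5 + (4/3)·R4: [0, 0, 0, 0]
R6 ← R6 + (4/3)·R4: [0, 0, 0, 0]
4 nonzero rows, so rank(T) = 4.
T has 4 columns; by rank–nullity, nullity = 4 − 4 = 0.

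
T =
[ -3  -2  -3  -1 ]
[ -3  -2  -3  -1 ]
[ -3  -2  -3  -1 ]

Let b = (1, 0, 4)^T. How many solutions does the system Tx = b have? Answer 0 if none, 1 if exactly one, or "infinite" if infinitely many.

Row reduce the augmented matrix [T | b].
R2 ← R2 − R1: [0, 0, 0, 0, -1]
R3 ← R3 − R1: [0, 0, 0, 0, 3]
R3 ← R3 + (3)·R2: [0, 0, 0, 0, 0]
The echelon form has 2 nonzero rows; the last pivot sits in the augmented column, so rank(T) = 1 but rank([T|b]) = 2.
Since the ranks differ, the system is inconsistent.
It has no solutions.

0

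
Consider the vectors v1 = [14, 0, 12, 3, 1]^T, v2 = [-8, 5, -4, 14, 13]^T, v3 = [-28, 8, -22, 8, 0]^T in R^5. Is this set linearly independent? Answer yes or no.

yes

Form the matrix with these vectors as rows and row reduce.
R2 ← R2 + (4/7)·R1: [0, 5, 20/7, 110/7, 95/7]
R3 ← R3 + (2)·R1: [0, 8, 2, 14, 2]
R3 ← R3 − (8/5)·R2: [0, 0, -18/7, -78/7, -138/7]
3 nonzero rows, so the 3 vectors span a space of dimension 3.
Since 3 = 3, the vectors are linearly independent.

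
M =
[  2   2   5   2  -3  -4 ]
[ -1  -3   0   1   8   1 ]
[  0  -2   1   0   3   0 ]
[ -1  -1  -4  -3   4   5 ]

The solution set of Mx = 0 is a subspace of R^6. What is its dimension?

2

Row reduce to echelon form.
R2 ← R2 + (1/2)·R1: [0, -2, 5/2, 2, 13/2, -1]
R4 ← R4 + (1/2)·R1: [0, 0, -3/2, -2, 5/2, 3]
R3 ← R3 − R2: [0, 0, -3/2, -2, -7/2, 1]
R4 ← R4 − R3: [0, 0, 0, 0, 6, 2]
4 nonzero rows, so rank(M) = 4.
M has 6 columns; by rank–nullity, nullity = 6 − 4 = 2.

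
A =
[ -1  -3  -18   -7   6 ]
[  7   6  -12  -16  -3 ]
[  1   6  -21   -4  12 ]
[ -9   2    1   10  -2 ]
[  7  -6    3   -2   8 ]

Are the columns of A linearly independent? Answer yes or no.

Row reduce A to echelon form.
R2 ← R2 + (7)·R1: [0, -15, -138, -65, 39]
R3 ← R3 + R1: [0, 3, -39, -11, 18]
R4 ← R4 − (9)·R1: [0, 29, 163, 73, -56]
R5 ← R5 + (7)·R1: [0, -27, -123, -51, 50]
R3 ← R3 + (1/5)·R2: [0, 0, -333/5, -24, 129/5]
R4 ← R4 + (29/15)·R2: [0, 0, -519/5, -158/3, 97/5]
R5 ← R5 − (9/5)·R2: [0, 0, 627/5, 66, -101/5]
R4 ← R4 − (173/111)·R3: [0, 0, 0, -1694/111, -770/37]
R5 ← R5 + (209/111)·R3: [0, 0, 0, 770/37, 1050/37]
R5 ← R5 + (15/11)·R4: [0, 0, 0, 0, 0]
4 pivots among 5 columns.
Only 4 < 5 pivot columns, so the columns are linearly dependent.

no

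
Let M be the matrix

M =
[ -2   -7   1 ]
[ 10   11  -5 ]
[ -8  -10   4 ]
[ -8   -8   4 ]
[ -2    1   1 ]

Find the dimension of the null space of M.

1

Row reduce to echelon form.
R2 ← R2 + (5)·R1: [0, -24, 0]
R3 ← R3 − (4)·R1: [0, 18, 0]
R4 ← R4 − (4)·R1: [0, 20, 0]
R5 ← R5 − R1: [0, 8, 0]
R3 ← R3 + (3/4)·R2: [0, 0, 0]
R4 ← R4 + (5/6)·R2: [0, 0, 0]
R5 ← R5 + (1/3)·R2: [0, 0, 0]
2 nonzero rows, so rank(M) = 2.
M has 3 columns; by rank–nullity, nullity = 3 − 2 = 1.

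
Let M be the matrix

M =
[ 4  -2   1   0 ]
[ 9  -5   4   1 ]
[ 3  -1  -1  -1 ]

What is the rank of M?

2

Row reduce to echelon form.
R2 ← R2 − (9/4)·R1: [0, -1/2, 7/4, 1]
R3 ← R3 − (3/4)·R1: [0, 1/2, -7/4, -1]
R3 ← R3 + R2: [0, 0, 0, 0]
Echelon form has 2 nonzero rows, so rank(M) = 2.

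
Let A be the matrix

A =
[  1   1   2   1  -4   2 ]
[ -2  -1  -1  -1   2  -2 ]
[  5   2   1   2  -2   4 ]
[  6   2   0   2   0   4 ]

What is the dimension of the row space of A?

Row reduce to echelon form.
R2 ← R2 + (2)·R1: [0, 1, 3, 1, -6, 2]
R3 ← R3 − (5)·R1: [0, -3, -9, -3, 18, -6]
R4 ← R4 − (6)·R1: [0, -4, -12, -4, 24, -8]
R3 ← R3 + (3)·R2: [0, 0, 0, 0, 0, 0]
R4 ← R4 + (4)·R2: [0, 0, 0, 0, 0, 0]
Echelon form has 2 nonzero rows, so rank(A) = 2.
The row space has dimension equal to the rank: 2.

2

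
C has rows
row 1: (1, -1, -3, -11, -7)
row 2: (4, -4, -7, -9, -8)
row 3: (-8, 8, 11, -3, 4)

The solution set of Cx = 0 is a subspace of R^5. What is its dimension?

3

Row reduce to echelon form.
R2 ← R2 − (4)·R1: [0, 0, 5, 35, 20]
R3 ← R3 + (8)·R1: [0, 0, -13, -91, -52]
R3 ← R3 + (13/5)·R2: [0, 0, 0, 0, 0]
2 nonzero rows, so rank(C) = 2.
C has 5 columns; by rank–nullity, nullity = 5 − 2 = 3.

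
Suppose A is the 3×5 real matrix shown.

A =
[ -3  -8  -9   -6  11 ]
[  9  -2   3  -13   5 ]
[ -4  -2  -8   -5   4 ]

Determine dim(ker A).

Row reduce to echelon form.
R2 ← R2 + (3)·R1: [0, -26, -24, -31, 38]
R3 ← R3 − (4/3)·R1: [0, 26/3, 4, 3, -32/3]
R3 ← R3 + (1/3)·R2: [0, 0, -4, -22/3, 2]
3 nonzero rows, so rank(A) = 3.
A has 5 columns; by rank–nullity, nullity = 5 − 3 = 2.

2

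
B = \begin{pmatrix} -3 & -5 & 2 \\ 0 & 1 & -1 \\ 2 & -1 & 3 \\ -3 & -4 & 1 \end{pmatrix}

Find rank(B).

Row reduce to echelon form.
R3 ← R3 + (2/3)·R1: [0, -13/3, 13/3]
R4 ← R4 − R1: [0, 1, -1]
R3 ← R3 + (13/3)·R2: [0, 0, 0]
R4 ← R4 − R2: [0, 0, 0]
Echelon form has 2 nonzero rows, so rank(B) = 2.

2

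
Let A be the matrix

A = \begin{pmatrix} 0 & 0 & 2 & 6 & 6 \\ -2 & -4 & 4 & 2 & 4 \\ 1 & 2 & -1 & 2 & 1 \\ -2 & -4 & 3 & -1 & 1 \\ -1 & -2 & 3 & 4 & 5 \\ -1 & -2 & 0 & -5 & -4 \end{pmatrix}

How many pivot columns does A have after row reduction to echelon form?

2

Row reduce to echelon form.
Swap R1 ↔ R2
R3 ← R3 + (1/2)·R1: [0, 0, 1, 3, 3]
R4 ← R4 − R1: [0, 0, -1, -3, -3]
R5 ← R5 − (1/2)·R1: [0, 0, 1, 3, 3]
R6 ← R6 − (1/2)·R1: [0, 0, -2, -6, -6]
R3 ← R3 − (1/2)·R2: [0, 0, 0, 0, 0]
R4 ← R4 + (1/2)·R2: [0, 0, 0, 0, 0]
R5 ← R5 − (1/2)·R2: [0, 0, 0, 0, 0]
R6 ← R6 + R2: [0, 0, 0, 0, 0]
Echelon form has 2 nonzero rows, so rank(A) = 2.
Each nonzero row contributes one pivot column: 2 pivot columns.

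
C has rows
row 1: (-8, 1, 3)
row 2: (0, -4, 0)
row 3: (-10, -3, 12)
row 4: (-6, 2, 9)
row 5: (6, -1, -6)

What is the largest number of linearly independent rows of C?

Row reduce to echelon form.
R3 ← R3 − (5/4)·R1: [0, -17/4, 33/4]
R4 ← R4 − (3/4)·R1: [0, 5/4, 27/4]
R5 ← R5 + (3/4)·R1: [0, -1/4, -15/4]
R3 ← R3 − (17/16)·R2: [0, 0, 33/4]
R4 ← R4 + (5/16)·R2: [0, 0, 27/4]
R5 ← R5 − (1/16)·R2: [0, 0, -15/4]
R4 ← R4 − (9/11)·R3: [0, 0, 0]
R5 ← R5 + (5/11)·R3: [0, 0, 0]
Echelon form has 3 nonzero rows, so rank(C) = 3.
The rank gives the maximum number of linearly independent rows: 3.

3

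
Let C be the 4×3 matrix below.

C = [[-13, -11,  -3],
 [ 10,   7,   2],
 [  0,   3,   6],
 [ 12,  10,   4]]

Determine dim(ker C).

Row reduce to echelon form.
R2 ← R2 + (10/13)·R1: [0, -19/13, -4/13]
R4 ← R4 + (12/13)·R1: [0, -2/13, 16/13]
R3 ← R3 + (39/19)·R2: [0, 0, 102/19]
R4 ← R4 − (2/19)·R2: [0, 0, 24/19]
R4 ← R4 − (4/17)·R3: [0, 0, 0]
3 nonzero rows, so rank(C) = 3.
C has 3 columns; by rank–nullity, nullity = 3 − 3 = 0.

0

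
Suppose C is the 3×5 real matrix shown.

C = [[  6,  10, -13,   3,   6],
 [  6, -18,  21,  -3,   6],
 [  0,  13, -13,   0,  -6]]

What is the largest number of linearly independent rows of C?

3

Row reduce to echelon form.
R2 ← R2 − R1: [0, -28, 34, -6, 0]
R3 ← R3 + (13/28)·R2: [0, 0, 39/14, -39/14, -6]
Echelon form has 3 nonzero rows, so rank(C) = 3.
The rank gives the maximum number of linearly independent rows: 3.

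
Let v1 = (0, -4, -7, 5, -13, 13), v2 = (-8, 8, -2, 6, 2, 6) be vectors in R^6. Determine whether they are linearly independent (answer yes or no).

Form the matrix with these vectors as rows and row reduce.
Swap R1 ↔ R2
2 nonzero rows, so the 2 vectors span a space of dimension 2.
Since 2 = 2, the vectors are linearly independent.

yes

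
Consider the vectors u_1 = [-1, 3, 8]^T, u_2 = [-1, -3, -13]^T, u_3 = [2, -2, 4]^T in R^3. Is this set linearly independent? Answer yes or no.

Form the matrix with these vectors as rows and row reduce.
R2 ← R2 − R1: [0, -6, -21]
R3 ← R3 + (2)·R1: [0, 4, 20]
R3 ← R3 + (2/3)·R2: [0, 0, 6]
3 nonzero rows, so the 3 vectors span a space of dimension 3.
Since 3 = 3, the vectors are linearly independent.

yes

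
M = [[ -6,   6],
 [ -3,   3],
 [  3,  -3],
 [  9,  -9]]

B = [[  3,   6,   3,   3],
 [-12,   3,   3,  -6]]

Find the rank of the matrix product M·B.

First compute MB:
[[-90, -18,   0, -54],
 [-45,  -9,   0, -27],
 [ 45,   9,   0,  27],
 [135,  27,   0,  81]]
Now row reduce the product.
R2 ← R2 − (1/2)·R1: [0, 0, 0, 0]
R3 ← R3 + (1/2)·R1: [0, 0, 0, 0]
R4 ← R4 + (3/2)·R1: [0, 0, 0, 0]
1 nonzero row, so rank(MB) = 1.

1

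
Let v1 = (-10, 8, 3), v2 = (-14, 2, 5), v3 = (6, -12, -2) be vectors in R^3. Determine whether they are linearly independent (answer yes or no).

yes

Form the matrix with these vectors as rows and row reduce.
R2 ← R2 − (7/5)·R1: [0, -46/5, 4/5]
R3 ← R3 + (3/5)·R1: [0, -36/5, -1/5]
R3 ← R3 − (18/23)·R2: [0, 0, -19/23]
3 nonzero rows, so the 3 vectors span a space of dimension 3.
Since 3 = 3, the vectors are linearly independent.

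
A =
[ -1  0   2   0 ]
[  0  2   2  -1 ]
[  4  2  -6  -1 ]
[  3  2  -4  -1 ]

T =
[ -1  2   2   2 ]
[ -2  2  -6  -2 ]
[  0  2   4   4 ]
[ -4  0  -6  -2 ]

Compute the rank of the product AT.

2

First compute AT:
[[  1,   2,   6,   6],
 [  0,   8,   2,   6],
 [ -4,   0, -22, -18],
 [ -3,   2, -16, -12]]
Now row reduce the product.
R3 ← R3 + (4)·R1: [0, 8, 2, 6]
R4 ← R4 + (3)·R1: [0, 8, 2, 6]
R3 ← R3 − R2: [0, 0, 0, 0]
R4 ← R4 − R2: [0, 0, 0, 0]
2 nonzero rows, so rank(AT) = 2.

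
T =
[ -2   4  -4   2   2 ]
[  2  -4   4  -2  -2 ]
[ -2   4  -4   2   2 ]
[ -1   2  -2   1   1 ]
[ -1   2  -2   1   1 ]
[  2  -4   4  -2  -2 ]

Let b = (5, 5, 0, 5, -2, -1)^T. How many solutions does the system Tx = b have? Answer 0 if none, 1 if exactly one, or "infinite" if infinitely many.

0

Row reduce the augmented matrix [T | b].
R2 ← R2 + R1: [0, 0, 0, 0, 0, 10]
R3 ← R3 − R1: [0, 0, 0, 0, 0, -5]
R4 ← R4 − (1/2)·R1: [0, 0, 0, 0, 0, 5/2]
R5 ← R5 − (1/2)·R1: [0, 0, 0, 0, 0, -9/2]
R6 ← R6 + R1: [0, 0, 0, 0, 0, 4]
R3 ← R3 + (1/2)·R2: [0, 0, 0, 0, 0, 0]
R4 ← R4 − (1/4)·R2: [0, 0, 0, 0, 0, 0]
R5 ← R5 + (9/20)·R2: [0, 0, 0, 0, 0, 0]
R6 ← R6 − (2/5)·R2: [0, 0, 0, 0, 0, 0]
The echelon form has 2 nonzero rows; the last pivot sits in the augmented column, so rank(T) = 1 but rank([T|b]) = 2.
Since the ranks differ, the system is inconsistent.
It has no solutions.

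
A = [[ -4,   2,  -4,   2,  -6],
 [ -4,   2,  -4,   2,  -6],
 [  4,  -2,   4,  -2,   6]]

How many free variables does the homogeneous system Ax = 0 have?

4

Row reduce to echelon form.
R2 ← R2 − R1: [0, 0, 0, 0, 0]
R3 ← R3 + R1: [0, 0, 0, 0, 0]
1 nonzero row, so rank(A) = 1.
A has 5 columns; by rank–nullity, nullity = 5 − 1 = 4.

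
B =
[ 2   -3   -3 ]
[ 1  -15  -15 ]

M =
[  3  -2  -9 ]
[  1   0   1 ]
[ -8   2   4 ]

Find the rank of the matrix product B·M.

First compute BM:
[[ 27, -10, -33],
 [108, -32, -84]]
Now row reduce the product.
R2 ← R2 − (4)·R1: [0, 8, 48]
2 nonzero rows, so rank(BM) = 2.

2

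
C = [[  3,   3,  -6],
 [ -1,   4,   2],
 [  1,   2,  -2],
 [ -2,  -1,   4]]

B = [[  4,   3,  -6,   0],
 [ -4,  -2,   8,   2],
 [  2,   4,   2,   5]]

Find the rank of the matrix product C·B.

2

First compute CB:
[[-12, -21,  -6, -24],
 [-16,  -3,  42,  18],
 [ -8,  -9,   6,  -6],
 [  4,  12,  12,  18]]
Now row reduce the product.
R2 ← R2 − (4/3)·R1: [0, 25, 50, 50]
R3 ← R3 − (2/3)·R1: [0, 5, 10, 10]
R4 ← R4 + (1/3)·R1: [0, 5, 10, 10]
R3 ← R3 − (1/5)·R2: [0, 0, 0, 0]
R4 ← R4 − (1/5)·R2: [0, 0, 0, 0]
2 nonzero rows, so rank(CB) = 2.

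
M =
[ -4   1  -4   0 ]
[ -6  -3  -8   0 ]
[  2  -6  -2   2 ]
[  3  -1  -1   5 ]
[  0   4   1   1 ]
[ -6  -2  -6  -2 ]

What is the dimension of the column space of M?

Row reduce to echelon form.
R2 ← R2 − (3/2)·R1: [0, -9/2, -2, 0]
R3 ← R3 + (1/2)·R1: [0, -11/2, -4, 2]
R4 ← R4 + (3/4)·R1: [0, -1/4, -4, 5]
R6 ← R6 − (3/2)·R1: [0, -7/2, 0, -2]
R3 ← R3 − (11/9)·R2: [0, 0, -14/9, 2]
R4 ← R4 − (1/18)·R2: [0, 0, -35/9, 5]
R5 ← R5 + (8/9)·R2: [0, 0, -7/9, 1]
R6 ← R6 − (7/9)·R2: [0, 0, 14/9, -2]
R4 ← R4 − (5/2)·R3: [0, 0, 0, 0]
R5 ← R5 − (1/2)·R3: [0, 0, 0, 0]
R6 ← R6 + R3: [0, 0, 0, 0]
Echelon form has 3 nonzero rows, so rank(M) = 3.
The column space has dimension equal to the rank: 3.

3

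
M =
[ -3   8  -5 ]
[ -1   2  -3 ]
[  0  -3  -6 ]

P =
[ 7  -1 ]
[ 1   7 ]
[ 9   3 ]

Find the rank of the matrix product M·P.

First compute MP:
[[-58,  44],
 [-32,   6],
 [-57, -39]]
Now row reduce the product.
R2 ← R2 − (16/29)·R1: [0, -530/29]
R3 ← R3 − (57/58)·R1: [0, -2385/29]
R3 ← R3 − (9/2)·R2: [0, 0]
2 nonzero rows, so rank(MP) = 2.

2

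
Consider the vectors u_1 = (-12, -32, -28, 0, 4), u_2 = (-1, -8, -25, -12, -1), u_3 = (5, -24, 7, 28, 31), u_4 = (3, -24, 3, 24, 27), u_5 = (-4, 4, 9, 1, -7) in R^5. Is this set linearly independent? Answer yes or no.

Form the matrix with these vectors as rows and row reduce.
R2 ← R2 − (1/12)·R1: [0, -16/3, -68/3, -12, -4/3]
R3 ← R3 + (5/12)·R1: [0, -112/3, -14/3, 28, 98/3]
R4 ← R4 + (1/4)·R1: [0, -32, -4, 24, 28]
R5 ← R5 − (1/3)·R1: [0, 44/3, 55/3, 1, -25/3]
R3 ← R3 − (7)·R2: [0, 0, 154, 112, 42]
R4 ← R4 − (6)·R2: [0, 0, 132, 96, 36]
R5 ← R5 + (11/4)·R2: [0, 0, -44, -32, -12]
R4 ← R4 − (6/7)·R3: [0, 0, 0, 0, 0]
R5 ← R5 + (2/7)·R3: [0, 0, 0, 0, 0]
3 nonzero rows, so the 5 vectors span a space of dimension 3.
Since 3 < 5, the vectors are linearly dependent.

no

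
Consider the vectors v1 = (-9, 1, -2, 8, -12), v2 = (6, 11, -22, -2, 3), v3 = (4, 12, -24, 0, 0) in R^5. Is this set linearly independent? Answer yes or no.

Form the matrix with these vectors as rows and row reduce.
R2 ← R2 + (2/3)·R1: [0, 35/3, -70/3, 10/3, -5]
R3 ← R3 + (4/9)·R1: [0, 112/9, -224/9, 32/9, -16/3]
R3 ← R3 − (16/15)·R2: [0, 0, 0, 0, 0]
2 nonzero rows, so the 3 vectors span a space of dimension 2.
Since 2 < 3, the vectors are linearly dependent.

no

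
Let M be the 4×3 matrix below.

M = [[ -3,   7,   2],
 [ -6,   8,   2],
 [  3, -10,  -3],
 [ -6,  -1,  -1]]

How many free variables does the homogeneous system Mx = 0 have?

Row reduce to echelon form.
R2 ← R2 − (2)·R1: [0, -6, -2]
R3 ← R3 + R1: [0, -3, -1]
R4 ← R4 − (2)·R1: [0, -15, -5]
R3 ← R3 − (1/2)·R2: [0, 0, 0]
R4 ← R4 − (5/2)·R2: [0, 0, 0]
2 nonzero rows, so rank(M) = 2.
M has 3 columns; by rank–nullity, nullity = 3 − 2 = 1.

1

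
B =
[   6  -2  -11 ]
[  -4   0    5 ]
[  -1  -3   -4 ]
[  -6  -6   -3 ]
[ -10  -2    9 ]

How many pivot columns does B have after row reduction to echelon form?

Row reduce to echelon form.
R2 ← R2 + (2/3)·R1: [0, -4/3, -7/3]
R3 ← R3 + (1/6)·R1: [0, -10/3, -35/6]
R4 ← R4 + R1: [0, -8, -14]
R5 ← R5 + (5/3)·R1: [0, -16/3, -28/3]
R3 ← R3 − (5/2)·R2: [0, 0, 0]
R4 ← R4 − (6)·R2: [0, 0, 0]
R5 ← R5 − (4)·R2: [0, 0, 0]
Echelon form has 2 nonzero rows, so rank(B) = 2.
Each nonzero row contributes one pivot column: 2 pivot columns.

2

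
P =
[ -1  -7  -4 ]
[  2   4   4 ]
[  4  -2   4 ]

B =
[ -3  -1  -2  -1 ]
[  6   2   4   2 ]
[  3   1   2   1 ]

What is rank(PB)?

1

First compute PB:
[[-51, -17, -34, -17],
 [ 30,  10,  20,  10],
 [-12,  -4,  -8,  -4]]
Now row reduce the product.
R2 ← R2 + (10/17)·R1: [0, 0, 0, 0]
R3 ← R3 − (4/17)·R1: [0, 0, 0, 0]
1 nonzero row, so rank(PB) = 1.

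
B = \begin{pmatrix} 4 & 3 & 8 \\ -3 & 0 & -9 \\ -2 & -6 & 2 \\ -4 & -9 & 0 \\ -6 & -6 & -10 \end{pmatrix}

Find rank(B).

Row reduce to echelon form.
R2 ← R2 + (3/4)·R1: [0, 9/4, -3]
R3 ← R3 + (1/2)·R1: [0, -9/2, 6]
R4 ← R4 + R1: [0, -6, 8]
R5 ← R5 + (3/2)·R1: [0, -3/2, 2]
R3 ← R3 + (2)·R2: [0, 0, 0]
R4 ← R4 + (8/3)·R2: [0, 0, 0]
R5 ← R5 + (2/3)·R2: [0, 0, 0]
Echelon form has 2 nonzero rows, so rank(B) = 2.

2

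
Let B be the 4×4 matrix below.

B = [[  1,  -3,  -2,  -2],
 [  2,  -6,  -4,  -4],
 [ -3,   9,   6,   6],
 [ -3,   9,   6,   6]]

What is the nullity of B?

3

Row reduce to echelon form.
R2 ← R2 − (2)·R1: [0, 0, 0, 0]
R3 ← R3 + (3)·R1: [0, 0, 0, 0]
R4 ← R4 + (3)·R1: [0, 0, 0, 0]
1 nonzero row, so rank(B) = 1.
B has 4 columns; by rank–nullity, nullity = 4 − 1 = 3.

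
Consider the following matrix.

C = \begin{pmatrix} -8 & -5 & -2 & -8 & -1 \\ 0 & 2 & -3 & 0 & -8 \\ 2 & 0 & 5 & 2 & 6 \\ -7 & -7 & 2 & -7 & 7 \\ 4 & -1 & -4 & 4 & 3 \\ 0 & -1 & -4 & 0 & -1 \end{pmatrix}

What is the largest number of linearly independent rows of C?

Row reduce to echelon form.
R3 ← R3 + (1/4)·R1: [0, -5/4, 9/2, 0, 23/4]
R4 ← R4 − (7/8)·R1: [0, -21/8, 15/4, 0, 63/8]
R5 ← R5 + (1/2)·R1: [0, -7/2, -5, 0, 5/2]
R3 ← R3 + (5/8)·R2: [0, 0, 21/8, 0, 3/4]
R4 ← R4 + (21/16)·R2: [0, 0, -3/16, 0, -21/8]
R5 ← R5 + (7/4)·R2: [0, 0, -41/4, 0, -23/2]
R6 ← R6 + (1/2)·R2: [0, 0, -11/2, 0, -5]
R4 ← R4 + (1/14)·R3: [0, 0, 0, 0, -18/7]
R5 ← R5 + (82/21)·R3: [0, 0, 0, 0, -60/7]
R6 ← R6 + (44/21)·R3: [0, 0, 0, 0, -24/7]
R5 ← R5 − (10/3)·R4: [0, 0, 0, 0, 0]
R6 ← R6 − (4/3)·R4: [0, 0, 0, 0, 0]
Echelon form has 4 nonzero rows, so rank(C) = 4.
The rank gives the maximum number of linearly independent rows: 4.

4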